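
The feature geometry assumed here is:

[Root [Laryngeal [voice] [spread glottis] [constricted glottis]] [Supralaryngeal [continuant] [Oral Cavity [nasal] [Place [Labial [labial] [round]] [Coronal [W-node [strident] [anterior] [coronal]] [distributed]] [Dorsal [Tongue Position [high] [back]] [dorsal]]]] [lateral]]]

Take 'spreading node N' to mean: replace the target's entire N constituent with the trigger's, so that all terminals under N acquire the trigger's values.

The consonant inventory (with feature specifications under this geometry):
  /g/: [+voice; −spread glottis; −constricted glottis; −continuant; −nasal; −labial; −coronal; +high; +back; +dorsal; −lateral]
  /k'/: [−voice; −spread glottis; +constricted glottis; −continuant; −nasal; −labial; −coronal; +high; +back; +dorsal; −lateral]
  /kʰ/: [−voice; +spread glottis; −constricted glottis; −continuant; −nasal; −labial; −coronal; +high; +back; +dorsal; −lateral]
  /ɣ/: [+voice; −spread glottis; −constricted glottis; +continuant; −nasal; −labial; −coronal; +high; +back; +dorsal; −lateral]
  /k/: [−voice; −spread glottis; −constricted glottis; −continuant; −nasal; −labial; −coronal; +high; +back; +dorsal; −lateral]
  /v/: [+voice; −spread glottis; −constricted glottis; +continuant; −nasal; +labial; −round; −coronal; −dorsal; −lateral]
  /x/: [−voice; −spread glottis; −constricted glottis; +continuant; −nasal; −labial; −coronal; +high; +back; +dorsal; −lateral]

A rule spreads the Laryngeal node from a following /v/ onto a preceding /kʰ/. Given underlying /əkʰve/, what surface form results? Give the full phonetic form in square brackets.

[əgve]

Laryngeal immediately or transitively dominates [voice], [spread glottis], [constricted glottis].
Spreading Laryngeal from /v/ onto /kʰ/ replaces those values with /v/'s: [+voice], [−spread glottis], [−constricted glottis]. Features outside Laryngeal ([continuant], [nasal], [labial], …) stay as in /kʰ/.
This feature bundle is that of [g], so /əkʰve/ surfaces as [əgve].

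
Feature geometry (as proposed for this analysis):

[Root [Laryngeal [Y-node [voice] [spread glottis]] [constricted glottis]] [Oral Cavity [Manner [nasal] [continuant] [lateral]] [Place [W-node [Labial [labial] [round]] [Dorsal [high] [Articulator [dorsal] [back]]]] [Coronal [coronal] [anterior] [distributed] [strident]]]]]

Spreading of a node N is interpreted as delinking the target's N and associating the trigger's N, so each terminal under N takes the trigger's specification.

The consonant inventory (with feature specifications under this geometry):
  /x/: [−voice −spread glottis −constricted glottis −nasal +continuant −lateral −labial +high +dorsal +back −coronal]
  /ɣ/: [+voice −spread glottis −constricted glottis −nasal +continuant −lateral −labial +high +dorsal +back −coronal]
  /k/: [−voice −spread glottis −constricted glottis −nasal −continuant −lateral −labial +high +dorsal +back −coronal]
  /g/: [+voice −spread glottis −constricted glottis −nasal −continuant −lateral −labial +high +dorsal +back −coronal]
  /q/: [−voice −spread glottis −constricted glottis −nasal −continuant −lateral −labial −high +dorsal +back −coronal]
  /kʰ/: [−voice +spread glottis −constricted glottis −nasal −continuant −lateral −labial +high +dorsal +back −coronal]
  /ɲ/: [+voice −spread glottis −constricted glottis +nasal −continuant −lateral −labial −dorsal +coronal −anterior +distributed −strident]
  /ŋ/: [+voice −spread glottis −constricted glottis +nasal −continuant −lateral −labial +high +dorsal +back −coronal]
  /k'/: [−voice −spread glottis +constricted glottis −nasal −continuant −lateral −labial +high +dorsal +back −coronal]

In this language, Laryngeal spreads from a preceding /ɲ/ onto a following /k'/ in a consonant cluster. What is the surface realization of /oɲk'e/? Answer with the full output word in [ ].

[oɲge]

The Laryngeal node dominates the terminals [voice], [spread glottis], [constricted glottis].
After delinking /k'/'s Laryngeal and linking /ɲ/'s, the affected terminals become [+voice], [−spread glottis], [−constricted glottis]; [nasal], [continuant], [lateral], … (outside Laryngeal) are retained from /k'/.
This feature bundle is that of [g], so /oɲk'e/ surfaces as [oɲge].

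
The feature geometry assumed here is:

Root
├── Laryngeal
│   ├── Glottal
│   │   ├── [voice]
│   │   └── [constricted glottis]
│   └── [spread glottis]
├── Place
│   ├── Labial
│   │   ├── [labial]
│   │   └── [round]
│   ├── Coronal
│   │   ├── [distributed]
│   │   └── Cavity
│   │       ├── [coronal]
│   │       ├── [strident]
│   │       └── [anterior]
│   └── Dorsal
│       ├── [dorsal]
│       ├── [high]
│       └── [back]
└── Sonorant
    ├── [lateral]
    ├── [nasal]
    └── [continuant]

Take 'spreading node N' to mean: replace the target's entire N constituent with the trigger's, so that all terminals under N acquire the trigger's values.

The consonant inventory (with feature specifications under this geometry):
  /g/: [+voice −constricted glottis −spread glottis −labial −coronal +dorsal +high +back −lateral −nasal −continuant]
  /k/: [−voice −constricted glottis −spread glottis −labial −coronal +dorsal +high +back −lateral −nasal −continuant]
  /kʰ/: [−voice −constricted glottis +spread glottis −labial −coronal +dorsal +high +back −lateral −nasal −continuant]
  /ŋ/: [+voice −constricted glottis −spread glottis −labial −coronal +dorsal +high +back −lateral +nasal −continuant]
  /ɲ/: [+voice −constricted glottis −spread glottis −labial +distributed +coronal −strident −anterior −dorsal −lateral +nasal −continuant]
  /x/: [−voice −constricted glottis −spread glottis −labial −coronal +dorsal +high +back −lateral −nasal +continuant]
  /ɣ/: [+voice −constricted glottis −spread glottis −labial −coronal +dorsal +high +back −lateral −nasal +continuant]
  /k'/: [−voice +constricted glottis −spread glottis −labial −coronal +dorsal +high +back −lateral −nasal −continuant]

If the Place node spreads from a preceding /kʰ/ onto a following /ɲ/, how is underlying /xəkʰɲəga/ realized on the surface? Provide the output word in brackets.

[xəkʰŋəga]

Place immediately or transitively dominates [labial], [round], [distributed], [coronal], [strident], [anterior], [dorsal], [high], [back].
Spreading Place from /kʰ/ onto /ɲ/ replaces those values with /kʰ/'s: [−labial], [−coronal], [+dorsal], [+high], [+back]. Features outside Place ([voice], [constricted glottis], [spread glottis], …) stay as in /ɲ/.
This feature bundle is that of [ŋ], so /xəkʰɲəga/ surfaces as [xəkʰŋəga].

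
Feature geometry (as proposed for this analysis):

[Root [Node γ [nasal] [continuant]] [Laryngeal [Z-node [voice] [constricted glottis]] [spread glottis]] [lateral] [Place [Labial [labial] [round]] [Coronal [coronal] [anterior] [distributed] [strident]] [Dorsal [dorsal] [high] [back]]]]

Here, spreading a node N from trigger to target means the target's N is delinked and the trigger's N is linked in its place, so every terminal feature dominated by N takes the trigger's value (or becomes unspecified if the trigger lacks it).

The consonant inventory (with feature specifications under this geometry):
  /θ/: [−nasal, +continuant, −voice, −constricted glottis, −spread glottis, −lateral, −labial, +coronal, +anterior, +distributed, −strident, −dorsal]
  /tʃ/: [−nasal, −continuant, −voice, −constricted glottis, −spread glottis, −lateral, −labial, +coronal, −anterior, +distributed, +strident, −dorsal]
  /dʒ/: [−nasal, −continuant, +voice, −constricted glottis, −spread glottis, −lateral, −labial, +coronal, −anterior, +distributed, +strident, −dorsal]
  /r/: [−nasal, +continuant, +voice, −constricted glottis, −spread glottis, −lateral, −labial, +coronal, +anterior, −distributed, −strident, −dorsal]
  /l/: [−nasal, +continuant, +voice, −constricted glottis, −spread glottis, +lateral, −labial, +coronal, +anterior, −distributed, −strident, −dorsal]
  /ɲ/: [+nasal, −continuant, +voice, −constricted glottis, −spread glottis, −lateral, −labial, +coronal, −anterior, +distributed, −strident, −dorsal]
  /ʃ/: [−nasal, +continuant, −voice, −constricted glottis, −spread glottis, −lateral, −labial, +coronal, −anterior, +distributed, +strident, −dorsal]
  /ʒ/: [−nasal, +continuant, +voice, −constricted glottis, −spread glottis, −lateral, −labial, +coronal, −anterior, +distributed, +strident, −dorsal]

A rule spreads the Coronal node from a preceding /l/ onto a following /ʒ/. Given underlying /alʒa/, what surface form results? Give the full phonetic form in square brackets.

Coronal immediately or transitively dominates [coronal], [anterior], [distributed], [strident].
The target acquires /l/'s values for everything under Coronal — [+coronal], [+anterior], [−distributed], [−strident] — while keeping its own [nasal], [continuant], [voice], ….
Among the inventory, only /r/ has exactly this specification, giving the surface form [alra].

[alra]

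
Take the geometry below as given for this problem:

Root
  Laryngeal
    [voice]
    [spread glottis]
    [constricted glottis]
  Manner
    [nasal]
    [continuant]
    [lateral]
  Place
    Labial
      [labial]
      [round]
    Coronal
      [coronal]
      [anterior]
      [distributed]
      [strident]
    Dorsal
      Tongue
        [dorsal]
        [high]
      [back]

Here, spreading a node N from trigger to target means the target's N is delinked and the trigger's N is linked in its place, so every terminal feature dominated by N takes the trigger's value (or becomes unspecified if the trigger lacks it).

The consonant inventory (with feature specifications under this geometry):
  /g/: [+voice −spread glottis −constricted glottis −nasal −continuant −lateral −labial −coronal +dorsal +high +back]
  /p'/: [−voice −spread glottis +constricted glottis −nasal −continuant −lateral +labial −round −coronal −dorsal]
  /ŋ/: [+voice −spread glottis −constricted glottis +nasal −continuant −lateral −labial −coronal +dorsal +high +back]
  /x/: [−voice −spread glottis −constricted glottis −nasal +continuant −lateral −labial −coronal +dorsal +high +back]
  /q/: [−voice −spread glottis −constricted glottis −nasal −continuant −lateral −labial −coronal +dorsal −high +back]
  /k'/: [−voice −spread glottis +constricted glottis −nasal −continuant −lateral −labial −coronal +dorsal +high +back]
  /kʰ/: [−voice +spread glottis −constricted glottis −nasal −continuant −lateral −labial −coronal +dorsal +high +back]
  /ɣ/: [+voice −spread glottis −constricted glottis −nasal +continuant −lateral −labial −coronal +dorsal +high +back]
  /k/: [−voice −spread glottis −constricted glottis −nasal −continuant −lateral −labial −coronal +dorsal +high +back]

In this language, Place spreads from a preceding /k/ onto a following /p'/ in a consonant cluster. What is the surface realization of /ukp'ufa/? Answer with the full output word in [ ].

[ukk'ufa]

The Place node dominates the terminals [labial], [round], [coronal], [anterior], [distributed], [strident], [dorsal], [high], [back].
Spreading Place from /k/ onto /p'/ replaces those values with /k/'s: [−labial], [−coronal], [+dorsal], [+high], [+back]. Features outside Place ([voice], [spread glottis], [constricted glottis], …) stay as in /p'/.
The resulting bundle matches /k'/ in the inventory; substituting it for /p'/ gives [ukk'ufa].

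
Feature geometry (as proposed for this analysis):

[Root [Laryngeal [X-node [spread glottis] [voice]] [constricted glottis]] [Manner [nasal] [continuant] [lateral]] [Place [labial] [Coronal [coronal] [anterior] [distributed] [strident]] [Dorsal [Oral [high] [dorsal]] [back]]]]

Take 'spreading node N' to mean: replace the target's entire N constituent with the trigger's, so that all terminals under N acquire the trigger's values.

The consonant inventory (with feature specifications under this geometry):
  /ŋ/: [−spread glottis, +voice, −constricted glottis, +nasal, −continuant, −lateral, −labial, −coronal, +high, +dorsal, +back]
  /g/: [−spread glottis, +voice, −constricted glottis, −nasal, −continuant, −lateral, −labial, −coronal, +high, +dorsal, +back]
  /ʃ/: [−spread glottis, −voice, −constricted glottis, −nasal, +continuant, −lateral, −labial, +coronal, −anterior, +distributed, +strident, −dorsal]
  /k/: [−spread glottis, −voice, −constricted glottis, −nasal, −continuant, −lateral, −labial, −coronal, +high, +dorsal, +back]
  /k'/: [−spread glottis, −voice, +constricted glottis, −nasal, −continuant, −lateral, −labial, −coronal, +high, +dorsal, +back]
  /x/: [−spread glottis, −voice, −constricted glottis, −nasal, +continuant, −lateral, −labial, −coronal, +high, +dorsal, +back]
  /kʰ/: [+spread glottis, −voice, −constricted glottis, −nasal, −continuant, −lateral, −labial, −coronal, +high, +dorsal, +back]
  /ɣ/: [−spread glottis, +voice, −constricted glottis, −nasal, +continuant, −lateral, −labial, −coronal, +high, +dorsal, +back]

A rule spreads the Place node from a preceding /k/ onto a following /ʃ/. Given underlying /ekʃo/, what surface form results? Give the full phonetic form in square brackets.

The Place node dominates the terminals [labial], [coronal], [anterior], [distributed], [strident], [high], [dorsal], [back].
Spreading Place from /k/ onto /ʃ/ replaces those values with /k/'s: [−labial], [−coronal], [+high], [+dorsal], [+back]. Features outside Place ([spread glottis], [voice], [constricted glottis], …) stay as in /ʃ/.
Among the inventory, only /x/ has exactly this specification, giving the surface form [ekxo].

[ekxo]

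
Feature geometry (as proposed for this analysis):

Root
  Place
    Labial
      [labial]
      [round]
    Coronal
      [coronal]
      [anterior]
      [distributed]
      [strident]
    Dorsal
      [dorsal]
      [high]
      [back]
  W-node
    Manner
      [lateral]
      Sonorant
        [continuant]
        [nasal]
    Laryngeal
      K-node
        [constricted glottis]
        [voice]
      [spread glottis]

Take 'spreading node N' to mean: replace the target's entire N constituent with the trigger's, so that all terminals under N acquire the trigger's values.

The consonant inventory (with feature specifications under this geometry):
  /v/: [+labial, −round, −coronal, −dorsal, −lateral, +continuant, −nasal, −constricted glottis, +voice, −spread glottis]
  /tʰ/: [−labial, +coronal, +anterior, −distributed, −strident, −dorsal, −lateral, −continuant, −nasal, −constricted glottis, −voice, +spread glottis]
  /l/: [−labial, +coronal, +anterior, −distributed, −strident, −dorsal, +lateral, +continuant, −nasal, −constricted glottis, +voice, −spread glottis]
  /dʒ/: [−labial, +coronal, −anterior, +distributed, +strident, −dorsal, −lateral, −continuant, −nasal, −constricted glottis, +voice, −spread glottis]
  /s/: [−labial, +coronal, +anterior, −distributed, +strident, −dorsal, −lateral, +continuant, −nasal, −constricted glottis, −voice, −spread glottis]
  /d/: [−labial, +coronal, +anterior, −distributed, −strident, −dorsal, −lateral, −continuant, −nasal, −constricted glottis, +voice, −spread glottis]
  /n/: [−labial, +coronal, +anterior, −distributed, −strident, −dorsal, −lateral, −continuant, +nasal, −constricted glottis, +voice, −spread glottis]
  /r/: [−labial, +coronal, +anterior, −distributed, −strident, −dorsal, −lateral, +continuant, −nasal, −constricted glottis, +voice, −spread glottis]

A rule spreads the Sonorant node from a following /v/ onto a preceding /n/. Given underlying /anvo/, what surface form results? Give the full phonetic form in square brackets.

Terminals under Sonorant in this geometry: [continuant], [nasal].
The target acquires /v/'s values for everything under Sonorant — [+continuant], [−nasal] — while keeping its own [labial], [coronal], [anterior], ….
This feature bundle is that of [r], so /anvo/ surfaces as [arvo].

[arvo]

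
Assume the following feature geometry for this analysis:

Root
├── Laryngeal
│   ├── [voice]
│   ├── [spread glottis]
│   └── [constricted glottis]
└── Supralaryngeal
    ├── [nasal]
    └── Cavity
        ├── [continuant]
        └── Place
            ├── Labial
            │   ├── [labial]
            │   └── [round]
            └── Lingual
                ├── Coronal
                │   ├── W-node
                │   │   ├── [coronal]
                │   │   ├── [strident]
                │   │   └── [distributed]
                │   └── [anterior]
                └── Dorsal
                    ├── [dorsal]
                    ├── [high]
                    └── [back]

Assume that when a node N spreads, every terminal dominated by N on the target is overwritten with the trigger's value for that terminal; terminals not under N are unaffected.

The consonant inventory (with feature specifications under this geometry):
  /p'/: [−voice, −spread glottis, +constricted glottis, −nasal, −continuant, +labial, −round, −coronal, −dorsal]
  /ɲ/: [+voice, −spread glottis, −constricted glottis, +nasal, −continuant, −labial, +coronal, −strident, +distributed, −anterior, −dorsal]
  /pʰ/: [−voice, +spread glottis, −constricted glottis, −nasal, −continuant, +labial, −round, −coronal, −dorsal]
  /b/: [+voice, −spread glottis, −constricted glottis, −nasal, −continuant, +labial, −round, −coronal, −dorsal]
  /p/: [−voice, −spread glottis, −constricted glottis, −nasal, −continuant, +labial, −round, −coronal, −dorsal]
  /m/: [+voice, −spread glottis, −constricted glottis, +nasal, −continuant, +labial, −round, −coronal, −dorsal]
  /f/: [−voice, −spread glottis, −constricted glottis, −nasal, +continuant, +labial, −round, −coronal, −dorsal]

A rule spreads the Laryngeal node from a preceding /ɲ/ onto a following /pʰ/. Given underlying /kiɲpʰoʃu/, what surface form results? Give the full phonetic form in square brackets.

The Laryngeal node dominates the terminals [voice], [spread glottis], [constricted glottis].
The target acquires /ɲ/'s values for everything under Laryngeal — [+voice], [−spread glottis], [−constricted glottis] — while keeping its own [nasal], [continuant], [labial], ….
The resulting bundle matches /b/ in the inventory; substituting it for /pʰ/ gives [kiɲboʃu].

[kiɲboʃu]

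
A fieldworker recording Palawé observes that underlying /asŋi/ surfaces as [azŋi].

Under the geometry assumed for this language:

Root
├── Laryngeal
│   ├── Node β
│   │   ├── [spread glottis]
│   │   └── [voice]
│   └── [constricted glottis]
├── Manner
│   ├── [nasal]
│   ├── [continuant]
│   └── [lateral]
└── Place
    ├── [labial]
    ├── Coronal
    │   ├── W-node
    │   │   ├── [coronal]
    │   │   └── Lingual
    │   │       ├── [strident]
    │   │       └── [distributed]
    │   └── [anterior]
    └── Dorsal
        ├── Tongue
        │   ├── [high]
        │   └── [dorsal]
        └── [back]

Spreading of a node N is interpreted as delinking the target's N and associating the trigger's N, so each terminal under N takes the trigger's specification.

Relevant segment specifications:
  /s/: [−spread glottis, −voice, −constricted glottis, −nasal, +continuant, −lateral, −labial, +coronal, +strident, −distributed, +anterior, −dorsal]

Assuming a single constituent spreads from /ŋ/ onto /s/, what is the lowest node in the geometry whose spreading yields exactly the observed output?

Feature comparison: [voice] differs between /s/ and [z]; the remaining terminals match.
Only a single terminal changes, and /ŋ/ supplies the new value, so [voice] itself is the minimal spreading constituent.
[coronal], [nasal] stay as in /s/ although /ŋ/ differs there, so no node dominating them spread; among the remaining candidates [voice] is the lowest that derives the output.

[voice]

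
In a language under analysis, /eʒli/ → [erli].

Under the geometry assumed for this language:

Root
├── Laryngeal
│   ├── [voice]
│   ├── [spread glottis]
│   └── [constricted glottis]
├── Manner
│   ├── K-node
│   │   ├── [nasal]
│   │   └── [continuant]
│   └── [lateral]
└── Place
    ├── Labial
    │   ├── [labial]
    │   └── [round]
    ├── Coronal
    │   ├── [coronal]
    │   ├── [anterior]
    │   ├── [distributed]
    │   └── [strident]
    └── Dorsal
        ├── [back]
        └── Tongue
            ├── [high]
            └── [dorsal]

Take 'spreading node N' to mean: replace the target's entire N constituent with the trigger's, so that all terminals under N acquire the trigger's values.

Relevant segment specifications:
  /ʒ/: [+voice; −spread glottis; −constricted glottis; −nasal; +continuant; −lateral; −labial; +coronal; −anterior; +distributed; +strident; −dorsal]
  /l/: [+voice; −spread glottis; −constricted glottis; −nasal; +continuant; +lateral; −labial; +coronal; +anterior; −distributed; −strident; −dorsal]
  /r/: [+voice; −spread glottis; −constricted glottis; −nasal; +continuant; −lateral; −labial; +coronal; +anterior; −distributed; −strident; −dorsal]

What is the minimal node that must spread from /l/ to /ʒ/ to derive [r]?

Comparing /ʒ/ with its surface form [r], the features that change are [anterior], [distributed], [strident].
The smallest constituent containing every changed terminal is Coronal — each of its daughters lacks at least one of the affected features.
Spreading Coronal from /l/ overwrites each of those terminals with /l/'s values, yielding exactly [r].
[lateral], a feature on which the two segments disagree outside Coronal, is unchanged — nothing dominating it spread, and Coronal is the minimal sufficient constituent.

Coronal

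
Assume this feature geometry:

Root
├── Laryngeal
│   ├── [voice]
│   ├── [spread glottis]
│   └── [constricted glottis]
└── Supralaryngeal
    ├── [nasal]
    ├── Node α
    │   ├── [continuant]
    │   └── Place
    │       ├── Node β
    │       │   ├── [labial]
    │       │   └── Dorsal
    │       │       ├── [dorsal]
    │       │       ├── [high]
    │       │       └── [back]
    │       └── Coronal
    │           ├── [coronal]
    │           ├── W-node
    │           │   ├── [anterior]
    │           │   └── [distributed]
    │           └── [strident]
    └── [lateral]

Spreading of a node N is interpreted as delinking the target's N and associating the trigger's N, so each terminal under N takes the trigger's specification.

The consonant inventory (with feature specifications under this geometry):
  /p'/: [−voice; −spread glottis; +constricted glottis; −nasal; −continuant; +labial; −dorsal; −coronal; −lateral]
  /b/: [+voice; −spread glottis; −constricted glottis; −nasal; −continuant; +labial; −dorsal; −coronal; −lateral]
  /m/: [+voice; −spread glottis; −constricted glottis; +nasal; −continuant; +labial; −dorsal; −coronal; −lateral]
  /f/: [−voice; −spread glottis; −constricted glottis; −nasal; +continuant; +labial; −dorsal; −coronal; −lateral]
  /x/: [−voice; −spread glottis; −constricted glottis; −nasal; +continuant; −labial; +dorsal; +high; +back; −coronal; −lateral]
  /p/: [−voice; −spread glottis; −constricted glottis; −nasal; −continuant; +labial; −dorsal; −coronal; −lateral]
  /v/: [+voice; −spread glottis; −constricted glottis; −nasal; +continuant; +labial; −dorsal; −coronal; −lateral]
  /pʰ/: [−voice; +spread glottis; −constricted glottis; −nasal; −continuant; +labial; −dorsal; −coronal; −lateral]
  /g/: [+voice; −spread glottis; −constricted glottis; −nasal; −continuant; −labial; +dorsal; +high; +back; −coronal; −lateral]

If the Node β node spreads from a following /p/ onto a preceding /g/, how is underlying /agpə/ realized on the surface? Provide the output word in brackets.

[abpə]

Terminals under Node β in this geometry: [labial], [dorsal], [high], [back].
Spreading Node β from /p/ onto /g/ replaces those values with /p/'s: [+labial], [−dorsal]. Features outside Node β ([voice], [spread glottis], [constricted glottis], …) stay as in /g/.
Among the inventory, only /b/ has exactly this specification, giving the surface form [abpə].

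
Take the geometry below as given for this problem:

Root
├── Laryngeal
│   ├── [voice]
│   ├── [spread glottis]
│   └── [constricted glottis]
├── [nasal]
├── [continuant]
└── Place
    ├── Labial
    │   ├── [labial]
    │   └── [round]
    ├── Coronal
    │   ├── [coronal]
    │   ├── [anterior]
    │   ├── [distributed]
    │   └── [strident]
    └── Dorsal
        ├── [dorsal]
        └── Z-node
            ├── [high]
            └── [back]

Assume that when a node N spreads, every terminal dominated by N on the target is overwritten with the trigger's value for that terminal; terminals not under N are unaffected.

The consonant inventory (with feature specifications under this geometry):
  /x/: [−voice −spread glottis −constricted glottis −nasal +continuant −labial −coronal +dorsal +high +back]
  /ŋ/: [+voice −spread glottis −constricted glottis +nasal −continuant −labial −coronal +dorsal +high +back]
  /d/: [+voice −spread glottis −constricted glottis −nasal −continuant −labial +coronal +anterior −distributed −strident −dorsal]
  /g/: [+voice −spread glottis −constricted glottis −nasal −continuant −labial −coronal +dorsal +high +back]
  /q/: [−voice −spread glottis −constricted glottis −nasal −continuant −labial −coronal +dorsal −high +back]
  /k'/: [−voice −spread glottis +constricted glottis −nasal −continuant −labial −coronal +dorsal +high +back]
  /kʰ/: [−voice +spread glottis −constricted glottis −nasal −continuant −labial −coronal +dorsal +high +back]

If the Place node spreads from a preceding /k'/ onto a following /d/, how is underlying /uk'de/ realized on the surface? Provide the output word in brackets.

[uk'ge]

The Place node dominates the terminals [labial], [round], [coronal], [anterior], [distributed], [strident], [dorsal], [high], [back].
After delinking /d/'s Place and linking /k'/'s, the affected terminals become [−labial], [−coronal], [+dorsal], [+high], [+back]; [voice], [spread glottis], [constricted glottis], … (outside Place) are retained from /d/.
Among the inventory, only /g/ has exactly this specification, giving the surface form [uk'ge].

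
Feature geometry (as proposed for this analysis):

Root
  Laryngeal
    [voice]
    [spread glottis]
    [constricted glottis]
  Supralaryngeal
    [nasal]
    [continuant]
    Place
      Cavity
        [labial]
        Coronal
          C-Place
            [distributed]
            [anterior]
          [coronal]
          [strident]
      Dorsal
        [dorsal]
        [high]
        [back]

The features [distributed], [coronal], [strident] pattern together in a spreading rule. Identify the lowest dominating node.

[distributed]: Root / Supralaryngeal / Place / Cavity / Coronal / C-Place / [distributed].
[coronal]: Root / Supralaryngeal / Place / Cavity / Coronal / [coronal].
[strident]: Root / Supralaryngeal / Place / Cavity / Coronal / [strident].
The lowest node appearing on every path is Coronal; each proper daughter of Coronal fails to dominate at least one of the listed features.

Coronal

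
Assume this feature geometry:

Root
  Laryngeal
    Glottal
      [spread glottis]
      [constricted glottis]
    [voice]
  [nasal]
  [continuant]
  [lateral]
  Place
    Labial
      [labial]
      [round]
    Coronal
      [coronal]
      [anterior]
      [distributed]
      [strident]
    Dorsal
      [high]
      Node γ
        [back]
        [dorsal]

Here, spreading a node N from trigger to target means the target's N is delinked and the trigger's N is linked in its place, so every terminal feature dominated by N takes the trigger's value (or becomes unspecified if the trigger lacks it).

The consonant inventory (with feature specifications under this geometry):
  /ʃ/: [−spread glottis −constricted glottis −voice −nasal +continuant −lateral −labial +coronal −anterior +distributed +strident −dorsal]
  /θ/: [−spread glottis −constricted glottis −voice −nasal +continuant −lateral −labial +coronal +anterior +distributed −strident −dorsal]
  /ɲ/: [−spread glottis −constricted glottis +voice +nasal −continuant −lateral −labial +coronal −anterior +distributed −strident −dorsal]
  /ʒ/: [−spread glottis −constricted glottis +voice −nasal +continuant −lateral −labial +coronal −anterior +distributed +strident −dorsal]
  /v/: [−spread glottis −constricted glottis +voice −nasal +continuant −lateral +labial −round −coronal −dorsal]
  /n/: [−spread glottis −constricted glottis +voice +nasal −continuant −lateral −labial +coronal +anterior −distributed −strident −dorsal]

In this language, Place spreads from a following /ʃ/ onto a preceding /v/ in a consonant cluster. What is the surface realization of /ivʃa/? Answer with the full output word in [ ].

Place immediately or transitively dominates [labial], [round], [coronal], [anterior], [distributed], [strident], [high], [back], [dorsal].
After delinking /v/'s Place and linking /ʃ/'s, the affected terminals become [−labial], [+coronal], [−anterior], [+distributed], [+strident], [−dorsal]; [spread glottis], [constricted glottis], [voice], … (outside Place) are retained from /v/.
The resulting bundle matches /ʒ/ in the inventory; substituting it for /v/ gives [iʒʃa].

[iʒʃa]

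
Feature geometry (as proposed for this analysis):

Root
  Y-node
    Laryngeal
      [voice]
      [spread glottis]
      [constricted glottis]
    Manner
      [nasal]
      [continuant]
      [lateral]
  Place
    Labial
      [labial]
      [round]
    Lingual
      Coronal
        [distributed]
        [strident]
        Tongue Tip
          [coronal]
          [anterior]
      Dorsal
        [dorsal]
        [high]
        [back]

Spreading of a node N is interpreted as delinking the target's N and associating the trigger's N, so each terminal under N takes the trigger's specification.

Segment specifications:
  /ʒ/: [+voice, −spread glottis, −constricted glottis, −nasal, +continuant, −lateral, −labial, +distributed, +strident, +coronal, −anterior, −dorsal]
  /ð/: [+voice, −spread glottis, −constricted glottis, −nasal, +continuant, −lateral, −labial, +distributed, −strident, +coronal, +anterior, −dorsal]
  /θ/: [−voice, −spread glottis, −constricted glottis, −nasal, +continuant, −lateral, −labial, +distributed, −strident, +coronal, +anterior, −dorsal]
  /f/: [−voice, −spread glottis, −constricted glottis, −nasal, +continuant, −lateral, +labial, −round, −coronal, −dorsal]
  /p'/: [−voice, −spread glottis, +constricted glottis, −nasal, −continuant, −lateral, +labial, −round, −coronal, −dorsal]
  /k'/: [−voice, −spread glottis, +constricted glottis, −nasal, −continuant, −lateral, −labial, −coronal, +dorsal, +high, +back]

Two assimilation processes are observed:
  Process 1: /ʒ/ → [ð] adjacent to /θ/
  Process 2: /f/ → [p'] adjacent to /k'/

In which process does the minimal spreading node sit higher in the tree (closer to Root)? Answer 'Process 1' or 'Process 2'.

Process 1 alters [anterior], [strident]; the lowest common ancestor is Coronal (depth 3 from Root).
Process 2: the features that change are [constricted glottis], [continuant]; the minimal node is Y-node (depth 1).
Y-node (depth 1) sits above Coronal (depth 3), making Process 2 the one with the higher spreading node.

Process 2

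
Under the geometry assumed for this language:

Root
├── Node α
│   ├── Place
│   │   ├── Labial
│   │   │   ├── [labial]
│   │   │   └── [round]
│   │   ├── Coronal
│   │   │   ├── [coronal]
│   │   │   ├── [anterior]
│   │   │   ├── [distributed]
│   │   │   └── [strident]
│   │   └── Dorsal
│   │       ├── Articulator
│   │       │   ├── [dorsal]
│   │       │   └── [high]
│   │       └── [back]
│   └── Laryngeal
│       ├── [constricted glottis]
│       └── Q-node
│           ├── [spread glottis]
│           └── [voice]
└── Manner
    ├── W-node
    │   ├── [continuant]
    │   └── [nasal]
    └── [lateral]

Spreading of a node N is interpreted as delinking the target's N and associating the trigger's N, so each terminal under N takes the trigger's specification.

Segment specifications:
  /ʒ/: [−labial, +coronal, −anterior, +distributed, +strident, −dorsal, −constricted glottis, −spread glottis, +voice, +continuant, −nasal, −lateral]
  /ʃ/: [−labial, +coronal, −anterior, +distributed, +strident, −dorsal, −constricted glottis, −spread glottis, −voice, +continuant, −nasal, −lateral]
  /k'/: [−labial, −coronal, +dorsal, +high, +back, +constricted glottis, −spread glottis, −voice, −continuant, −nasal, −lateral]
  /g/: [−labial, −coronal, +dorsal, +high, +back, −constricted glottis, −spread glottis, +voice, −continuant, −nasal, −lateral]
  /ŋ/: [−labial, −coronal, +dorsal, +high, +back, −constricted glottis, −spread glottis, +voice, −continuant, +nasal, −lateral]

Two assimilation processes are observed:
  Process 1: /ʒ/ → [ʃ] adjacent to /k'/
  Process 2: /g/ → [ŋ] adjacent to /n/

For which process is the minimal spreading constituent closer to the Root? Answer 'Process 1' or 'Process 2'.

Process 1: the feature that changes is [voice]; the minimal node is [voice] (depth 4).
In Process 2, [nasal] changes, so the minimal spreading node is [nasal] at depth 3.
[nasal] is closer to Root than [voice], so Process 2 spreads the higher node.

Process 2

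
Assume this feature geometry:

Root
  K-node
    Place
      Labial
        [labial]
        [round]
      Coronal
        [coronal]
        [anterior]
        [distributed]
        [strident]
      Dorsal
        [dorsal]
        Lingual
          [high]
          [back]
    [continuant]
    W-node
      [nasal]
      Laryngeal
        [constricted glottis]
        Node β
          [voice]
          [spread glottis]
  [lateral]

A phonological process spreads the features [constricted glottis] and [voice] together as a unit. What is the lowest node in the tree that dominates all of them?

[constricted glottis] is immediately dominated by Laryngeal.
[voice] is immediately dominated by Node β.
The listed terminals split across distinct daughters of Laryngeal, so Laryngeal itself is the smallest node containing them all.

Laryngeal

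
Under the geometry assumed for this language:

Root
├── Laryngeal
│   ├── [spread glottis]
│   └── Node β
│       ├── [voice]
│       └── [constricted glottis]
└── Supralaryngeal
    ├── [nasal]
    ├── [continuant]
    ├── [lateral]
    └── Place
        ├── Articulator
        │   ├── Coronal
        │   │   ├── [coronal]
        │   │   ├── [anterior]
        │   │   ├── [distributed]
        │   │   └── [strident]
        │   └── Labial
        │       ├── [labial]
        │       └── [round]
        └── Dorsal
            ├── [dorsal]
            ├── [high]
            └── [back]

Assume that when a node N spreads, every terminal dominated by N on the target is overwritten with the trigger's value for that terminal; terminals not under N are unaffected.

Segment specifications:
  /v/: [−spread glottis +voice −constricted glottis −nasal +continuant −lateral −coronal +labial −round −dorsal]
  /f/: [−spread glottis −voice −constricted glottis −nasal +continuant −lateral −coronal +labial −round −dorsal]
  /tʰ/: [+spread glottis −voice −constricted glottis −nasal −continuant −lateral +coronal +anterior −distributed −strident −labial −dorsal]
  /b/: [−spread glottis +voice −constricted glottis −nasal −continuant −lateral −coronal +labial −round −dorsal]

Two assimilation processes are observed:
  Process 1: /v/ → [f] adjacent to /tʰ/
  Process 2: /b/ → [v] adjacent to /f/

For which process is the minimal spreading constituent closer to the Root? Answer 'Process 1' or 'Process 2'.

Process 2

Process 1: the feature that changes is [voice]; the minimal node is [voice] (depth 3).
Process 2: the feature that changes is [continuant]; the minimal node is [continuant] (depth 2).
[continuant] (depth 2) sits above [voice] (depth 3), making Process 2 the one with the higher spreading node.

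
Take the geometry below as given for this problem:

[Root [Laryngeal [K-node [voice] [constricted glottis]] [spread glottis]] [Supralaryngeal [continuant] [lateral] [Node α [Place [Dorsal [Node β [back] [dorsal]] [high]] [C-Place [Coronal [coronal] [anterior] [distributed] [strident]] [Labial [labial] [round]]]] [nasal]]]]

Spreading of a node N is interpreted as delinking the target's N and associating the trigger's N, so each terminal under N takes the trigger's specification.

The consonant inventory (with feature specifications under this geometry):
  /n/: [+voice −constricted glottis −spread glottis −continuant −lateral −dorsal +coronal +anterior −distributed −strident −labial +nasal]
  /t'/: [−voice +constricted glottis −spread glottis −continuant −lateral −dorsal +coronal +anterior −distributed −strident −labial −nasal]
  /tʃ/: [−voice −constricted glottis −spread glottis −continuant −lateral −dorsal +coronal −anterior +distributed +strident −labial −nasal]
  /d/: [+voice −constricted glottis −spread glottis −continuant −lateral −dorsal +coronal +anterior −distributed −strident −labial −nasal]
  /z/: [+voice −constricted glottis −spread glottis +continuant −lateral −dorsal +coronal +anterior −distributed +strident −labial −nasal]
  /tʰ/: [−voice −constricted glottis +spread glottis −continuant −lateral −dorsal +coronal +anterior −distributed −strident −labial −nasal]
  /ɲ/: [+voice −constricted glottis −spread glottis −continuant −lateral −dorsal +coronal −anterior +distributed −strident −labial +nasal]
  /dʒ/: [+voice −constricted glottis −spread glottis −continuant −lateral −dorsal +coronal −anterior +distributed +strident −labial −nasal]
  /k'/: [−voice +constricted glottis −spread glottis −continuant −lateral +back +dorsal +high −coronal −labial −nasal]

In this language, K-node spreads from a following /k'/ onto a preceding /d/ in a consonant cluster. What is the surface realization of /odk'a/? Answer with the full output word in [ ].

[ot'k'a]

Terminals under K-node in this geometry: [voice], [constricted glottis].
The target acquires /k'/'s values for everything under K-node — [−voice], [+constricted glottis] — while keeping its own [spread glottis], [continuant], [lateral], ….
This feature bundle is that of [t'], so /odk'a/ surfaces as [ot'k'a].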